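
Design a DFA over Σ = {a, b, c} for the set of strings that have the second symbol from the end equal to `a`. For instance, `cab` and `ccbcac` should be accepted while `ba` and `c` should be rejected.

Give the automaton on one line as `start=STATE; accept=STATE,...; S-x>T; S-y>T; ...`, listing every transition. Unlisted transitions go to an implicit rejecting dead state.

start=S0; accept=S4,S5,S6; S0-a>S1; S0-b>S2; S0-c>S3; S1-a>S4; S1-b>S5; S1-c>S6; S2-a>S7; S2-b>S8; S2-c>S9; S3-a>S10; S3-b>S11; S3-c>S12; S4-a>S4; S4-b>S5; S4-c>S6; S5-a>S7; S5-b>S8; S5-c>S9; S6-a>S10; S6-b>S11; S6-c>S12; S7-a>S4; S7-b>S5; S7-c>S6; S8-a>S7; S8-b>S8; S8-c>S9; S9-a>S10; S9-b>S11; S9-c>S12; S10-a>S4; S10-b>S5; S10-c>S6; S11-a>S7; S11-b>S8; S11-c>S9; S12-a>S10; S12-b>S11; S12-c>S12

Because acceptance depends on a position counted from the end, the machine has to buffer the most recent 2 symbols. Make each state the string of the last up-to-2 symbols read; on input `x` shift the window left and append `x`. Accept when the buffered window has length 2 and begins with `a`.
          a    b    c  
>  S0     S1   S2   S3 
   S1     S4   S5   S6 
   S2     S7   S8   S9 
   S3    S10  S11  S12 
 * S4     S4   S5   S6 
 * S5     S7   S8   S9 
 * S6    S10  S11  S12 
   S7     S4   S5   S6 
   S8     S7   S8   S9 
   S9    S10  S11  S12 
   S10    S4   S5   S6 
   S11    S7   S8   S9 
   S12   S10  S11  S12 
(> = start, * = accepting)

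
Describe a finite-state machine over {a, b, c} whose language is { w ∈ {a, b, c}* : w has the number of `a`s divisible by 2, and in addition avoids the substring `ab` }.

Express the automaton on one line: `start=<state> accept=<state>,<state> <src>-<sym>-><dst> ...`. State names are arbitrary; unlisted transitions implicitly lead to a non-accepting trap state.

start=s0 accept=s0,s2 s0-a->s1 s0-b->s0 s0-c->s0 s1-a->s2 s1-b->s3 s1-c->s4 s2-a->s1 s2-b->s3 s2-c->s0 s3-a->s3 s3-b->s3 s3-c->s3 s4-a->s2 s4-b->s4 s4-c->s4

Handle the two conditions separately and then intersect. The first has 2 states tracking the count of `a`s modulo 2; the second has 3 states tracking partial matches of the forbidden pattern `ab`. A product state is a pair (one from each), accepting exactly when both do. Equivalent product states are then merged.
A 5-state machine:
        a   b   c  
>* s0   s1  s0  s0 
   s1   s2  s3  s4 
 * s2   s1  s3  s0 
   s3   s3  s3  s3 
   s4   s2  s4  s4 
(> = start, * = accepting)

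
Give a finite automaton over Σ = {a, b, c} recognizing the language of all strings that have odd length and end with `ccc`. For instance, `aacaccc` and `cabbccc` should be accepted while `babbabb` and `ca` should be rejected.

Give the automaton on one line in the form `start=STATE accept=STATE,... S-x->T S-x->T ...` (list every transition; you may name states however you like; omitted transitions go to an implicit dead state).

Run two small machines in parallel and take their product. The first has 2 states tracking the input length modulo 2; the second has 4 states tracking how much of the suffix `ccc` has currently been matched. A product state is a pair (one from each), accepting exactly when both do.
With 8 states:
        a   b   c  
>  S0   S1  S1  S2 
   S1   S0  S0  S3 
   S2   S0  S0  S4 
   S3   S1  S1  S5 
   S4   S1  S1  S6 
   S5   S0  S0  S7 
 * S6   S0  S0  S7 
   S7   S1  S1  S6 
(> = start, * = accepting)

start=S0 accept=S6 S0-a->S1 S0-b->S1 S0-c->S2 S1-a->S0 S1-b->S0 S1-c->S3 S2-a->S0 S2-b->S0 S2-c->S4 S3-a->S1 S3-b->S1 S3-c->S5 S4-a->S1 S4-b->S1 S4-c->S6 S5-a->S0 S5-b->S0 S5-c->S7 S6-a->S0 S6-b->S0 S6-c->S7 S7-a->S1 S7-b->S1 S7-c->S6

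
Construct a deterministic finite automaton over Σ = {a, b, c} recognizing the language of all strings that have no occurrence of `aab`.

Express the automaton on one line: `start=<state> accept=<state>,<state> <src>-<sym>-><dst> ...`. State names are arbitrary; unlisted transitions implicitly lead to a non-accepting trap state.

This is the complement of 'contains `aab`'. Use the same substring-matching states — q0 through q3 holding how much of `aab` has just been matched — but flip the accepting set: everything except the trap q3 accepts.
4 states suffice.
        a   b   c  
>* q0   q1  q0  q0 
 * q1   q2  q0  q0 
 * q2   q2  q3  q0 
   q3   q3  q3  q3 
(> = start, * = accepting)

start=q0 accept=q0,q1,q2 q0-a->q1 q0-b->q0 q0-c->q0 q1-a->q2 q1-b->q0 q1-c->q0 q2-a->q2 q2-b->q3 q2-c->q0 q3-a->q3 q3-b->q3 q3-c->q3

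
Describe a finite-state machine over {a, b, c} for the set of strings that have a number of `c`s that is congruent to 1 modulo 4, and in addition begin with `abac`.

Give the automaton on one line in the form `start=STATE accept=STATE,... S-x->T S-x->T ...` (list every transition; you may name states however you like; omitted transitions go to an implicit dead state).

start=q0 accept=q5 q0-a->q1 q0-b->q2 q0-c->q2 q1-a->q2 q1-b->q3 q1-c->q2 q2-a->q2 q2-b->q2 q2-c->q2 q3-a->q4 q3-b->q2 q3-c->q2 q4-a->q2 q4-b->q2 q4-c->q5 q5-a->q5 q5-b->q5 q5-c->q6 q6-a->q6 q6-b->q6 q6-c->q7 q7-a->q7 q7-b->q7 q7-c->q8 q8-a->q8 q8-b->q8 q8-c->q5

Run two small machines in parallel and take their product. The first has 4 states tracking the count of `c`s modulo 4; the second has 6 states tracking whether the input so far still matches the prefix `abac`. A product state is a pair (one from each), accepting exactly when both do. After merging equivalent states the machine shrinks.
        a   b   c  
>  q0   q1  q2  q2 
   q1   q2  q3  q2 
   q2   q2  q2  q2 
   q3   q4  q2  q2 
   q4   q2  q2  q5 
 * q5   q5  q5  q6 
   q6   q6  q6  q7 
   q7   q7  q7  q8 
   q8   q8  q8  q5 
(> = start, * = accepting)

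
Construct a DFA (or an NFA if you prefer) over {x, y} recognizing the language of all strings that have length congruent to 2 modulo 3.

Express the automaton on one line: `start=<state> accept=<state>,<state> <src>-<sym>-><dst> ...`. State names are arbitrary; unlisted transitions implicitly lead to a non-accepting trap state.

start=A accept=C A-x->B A-y->B B-x->C B-y->C C-x->A C-y->A

Count input length modulo 3: every symbol advances one step around the cycle A → B → C → A. Accept at C.
A 3-state machine:
       x  y 
>  A   B  B 
   B   C  C 
 * C   A  A 
(> = start, * = accepting)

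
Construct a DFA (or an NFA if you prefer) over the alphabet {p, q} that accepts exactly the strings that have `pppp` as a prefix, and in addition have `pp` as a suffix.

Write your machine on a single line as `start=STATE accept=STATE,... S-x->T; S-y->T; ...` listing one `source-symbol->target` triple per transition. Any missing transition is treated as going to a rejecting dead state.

start=s0; accept=s7; s0-p->s1; s0-q->s2; s1-p->s3; s1-q->s2; s2-p->s4; s2-q->s2; s3-p->s5; s3-q->s2; s4-p->s6; s4-q->s2; s5-p->s7; s5-q->s2; s6-p->s6; s6-q->s2; s7-p->s7; s7-q->s8; s8-p->s9; s8-q->s8; s9-p->s7; s9-q->s8

Build one automaton per condition and run them in lockstep. The first has 6 states tracking whether the input so far still matches the prefix `pppp`; the second has 3 states tracking how much of the suffix `pp` has currently been matched. A product state is a pair (one from each), accepting exactly when both do.
10 states suffice.
        p   q  
>  s0   s1  s2 
   s1   s3  s2 
   s2   s4  s2 
   s3   s5  s2 
   s4   s6  s2 
   s5   s7  s2 
   s6   s6  s2 
 * s7   s7  s8 
   s8   s9  s8 
   s9   s7  s8 
(> = start, * = accepting)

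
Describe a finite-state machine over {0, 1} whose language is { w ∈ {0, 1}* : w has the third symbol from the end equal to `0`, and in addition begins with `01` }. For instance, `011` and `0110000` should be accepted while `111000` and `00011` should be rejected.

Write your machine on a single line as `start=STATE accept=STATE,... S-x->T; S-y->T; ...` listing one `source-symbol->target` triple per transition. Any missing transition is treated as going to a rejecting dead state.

Build one automaton per condition and run them in lockstep. One (15 states) tracks the last 3 symbols read; the other (4 states) tracks whether the input so far still matches the prefix `01`. Each combined state is a pair, one component from each; accept when both components accept.
With 23 states:
          0    1  
>  q0     q1   q2 
   q1     q3   q4 
   q2     q5   q6 
   q3     q7   q8 
   q4     q9  q10 
   q5    q11  q12 
   q6    q13  q14 
   q7     q7   q8 
   q8    q15  q16 
 * q9    q17  q18 
 * q10   q19  q20 
   q11    q7   q8 
   q12   q15  q16 
   q13   q11  q12 
   q14   q13  q14 
   q15   q11  q12 
   q16   q13  q14 
   q17   q21  q22 
   q18    q9  q10 
   q19   q17  q18 
   q20   q19  q20 
 * q21   q21  q22 
 * q22    q9  q10 
(> = start, * = accepting)

start=q0; accept=q9,q10,q21,q22; q0-0->q1; q0-1->q2; q1-0->q3; q1-1->q4; q2-0->q5; q2-1->q6; q3-0->q7; q3-1->q8; q4-0->q9; q4-1->q10; q5-0->q11; q5-1->q12; q6-0->q13; q6-1->q14; q7-0->q7; q7-1->q8; q8-0->q15; q8-1->q16; q9-0->q17; q9-1->q18; q10-0->q19; q10-1->q20; q11-0->q7; q11-1->q8; q12-0->q15; q12-1->q16; q13-0->q11; q13-1->q12; q14-0->q13; q14-1->q14; q15-0->q11; q15-1->q12; q16-0->q13; q16-1->q14; q17-0->q21; q17-1->q22; q18-0->q9; q18-1->q10; q19-0->q17; q19-1->q18; q20-0->q19; q20-1->q20; q21-0->q21; q21-1->q22; q22-0->q9; q22-1->q10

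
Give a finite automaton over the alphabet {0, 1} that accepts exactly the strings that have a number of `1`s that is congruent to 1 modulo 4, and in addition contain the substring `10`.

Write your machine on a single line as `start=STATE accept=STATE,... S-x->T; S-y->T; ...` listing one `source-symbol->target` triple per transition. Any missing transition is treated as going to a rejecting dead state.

Run two small machines in parallel and take their product. The first has 4 states tracking the count of `1`s modulo 4; the second has 3 states tracking whether and how much of `10` has been seen. A product state is a pair (one from each), accepting exactly when both do.
9 states suffice.
        0   1  
>  q0   q0  q1 
   q1   q2  q3 
 * q2   q2  q4 
   q3   q4  q5 
   q4   q4  q6 
   q5   q6  q7 
   q6   q6  q8 
   q7   q8  q1 
   q8   q8  q2 
(> = start, * = accepting)

start=q0; accept=q2; q0-0->q0; q0-1->q1; q1-0->q2; q1-1->q3; q2-0->q2; q2-1->q4; q3-0->q4; q3-1->q5; q4-0->q4; q4-1->q6; q5-0->q6; q5-1->q7; q6-0->q6; q6-1->q8; q7-0->q8; q7-1->q1; q8-0->q8; q8-1->q2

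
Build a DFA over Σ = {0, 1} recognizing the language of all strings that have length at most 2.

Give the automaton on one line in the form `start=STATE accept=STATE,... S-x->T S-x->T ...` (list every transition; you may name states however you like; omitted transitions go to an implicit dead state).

start=q0 accept=q0,q1,q2 q0-0->q1 q0-1->q1 q1-0->q2 q1-1->q2 q2-0->q3 q2-1->q3 q3-0->q3 q3-1->q3

Count input length up to 3: every symbol moves from q0 toward q3, which means 'more than 2' and absorbs. Accept from {q0, q1, q2}.
4 states suffice.
        0   1  
>* q0   q1  q1 
 * q1   q2  q2 
 * q2   q3  q3 
   q3   q3  q3 
(> = start, * = accepting)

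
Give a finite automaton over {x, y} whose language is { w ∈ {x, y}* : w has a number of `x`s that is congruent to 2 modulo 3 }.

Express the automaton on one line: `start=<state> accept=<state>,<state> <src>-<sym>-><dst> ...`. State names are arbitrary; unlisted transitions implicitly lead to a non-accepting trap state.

start=q0 accept=q2 q0-x->q1 q0-y->q0 q1-x->q2 q1-y->q1 q2-x->q0 q2-y->q2

Keep the running count of `x`s modulo 3: each `x` advances along the cycle q0 → q1 → q2 → q0 while other symbols loop. Accept at q2.
3 states suffice.
        x   y  
>  q0   q1  q0 
   q1   q2  q1 
 * q2   q0  q2 
(> = start, * = accepting)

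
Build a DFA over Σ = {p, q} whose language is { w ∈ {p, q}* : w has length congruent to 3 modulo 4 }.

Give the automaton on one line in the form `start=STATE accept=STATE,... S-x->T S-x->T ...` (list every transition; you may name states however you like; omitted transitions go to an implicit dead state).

Only the length mod 4 matters, so use a 4-cycle: from any state, every input symbol moves to the next state, wrapping D back to A. Mark D accepting.
A 4-state machine:
       p  q 
>  A   B  B 
   B   C  C 
   C   D  D 
 * D   A  A 
(> = start, * = accepting)

start=A accept=D A-p->B A-q->B B-p->C B-q->C C-p->D C-q->D D-p->A D-q->A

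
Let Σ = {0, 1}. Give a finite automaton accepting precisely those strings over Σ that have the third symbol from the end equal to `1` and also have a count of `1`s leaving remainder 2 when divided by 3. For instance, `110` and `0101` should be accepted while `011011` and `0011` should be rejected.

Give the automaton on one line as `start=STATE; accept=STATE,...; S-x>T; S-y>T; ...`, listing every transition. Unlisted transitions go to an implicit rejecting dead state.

start=A; accept=F,G,K,N; A-0>A; A-1>B; B-0>C; B-1>D; C-0>E; C-1>F; D-0>G; D-1>H; E-0>E; E-1>I; F-0>J; F-1>H; G-0>K; G-1>H; H-0>A; H-1>L; I-0>J; I-1>H; J-0>K; J-1>H; K-0>M; K-1>H; L-0>C; L-1>N; M-0>M; M-1>H; N-0>G; N-1>H

Handle the two conditions separately and then intersect. The first has 15 states tracking the last 3 symbols read; the second has 3 states tracking the count of `1`s modulo 3. A product state is a pair (one from each), accepting exactly when both do. Minimizing collapses redundant product states.
With 14 states:
       0  1 
>  A   A  B 
   B   C  D 
   C   E  F 
   D   G  H 
   E   E  I 
 * F   J  H 
 * G   K  H 
   H   A  L 
   I   J  H 
   J   K  H 
 * K   M  H 
   L   C  N 
   M   M  H 
 * N   G  H 
(> = start, * = accepting)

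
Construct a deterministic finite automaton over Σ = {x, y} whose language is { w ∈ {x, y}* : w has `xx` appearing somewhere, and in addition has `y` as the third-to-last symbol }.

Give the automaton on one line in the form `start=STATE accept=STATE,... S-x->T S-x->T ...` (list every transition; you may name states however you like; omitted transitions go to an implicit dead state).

Build one automaton per condition and run them in lockstep. One (3 states) tracks whether and how much of `xx` has been seen; the other (15 states) tracks the last 3 symbols read. Each combined state is a pair, one component from each; accept when both components accept. After merging equivalent states the machine shrinks.
With 12 states:
       x  y 
>  A   B  C 
   B   D  C 
   C   E  C 
   D   D  F 
   E   G  C 
   F   H  I 
 * G   D  F 
   H   G  J 
   I   K  L 
 * J   H  I 
 * K   G  J 
 * L   K  L 
(> = start, * = accepting)

start=A accept=G,J,K,L A-x->B A-y->C B-x->D B-y->C C-x->E C-y->C D-x->D D-y->F E-x->G E-y->C F-x->H F-y->I G-x->D G-y->F H-x->G H-y->J I-x->K I-y->L J-x->H J-y->I K-x->G K-y->J L-x->K L-y->L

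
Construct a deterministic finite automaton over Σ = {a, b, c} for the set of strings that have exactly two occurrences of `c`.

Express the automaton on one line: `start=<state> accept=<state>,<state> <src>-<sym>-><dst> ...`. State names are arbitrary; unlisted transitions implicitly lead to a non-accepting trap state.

Only the number of `c`s matters, and only up to 3. Make a chain s0 → s1 → s2 → s3 advanced by each `c` (with s3 absorbing); every other symbol self-loops. The accepting set is {s2}.
4 states suffice.
        a   b   c  
>  s0   s0  s0  s1 
   s1   s1  s1  s2 
 * s2   s2  s2  s3 
   s3   s3  s3  s3 
(> = start, * = accepting)

start=s0 accept=s2 s0-a->s0 s0-b->s0 s0-c->s1 s1-a->s1 s1-b->s1 s1-c->s2 s2-a->s2 s2-b->s2 s2-c->s3 s3-a->s3 s3-b->s3 s3-c->s3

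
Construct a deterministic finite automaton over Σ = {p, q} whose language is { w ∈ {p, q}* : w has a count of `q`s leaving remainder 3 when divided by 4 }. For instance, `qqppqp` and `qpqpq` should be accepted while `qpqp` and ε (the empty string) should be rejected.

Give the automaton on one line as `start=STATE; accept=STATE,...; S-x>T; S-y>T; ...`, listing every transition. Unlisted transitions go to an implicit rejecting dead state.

The only thing that matters is how many `q`s have appeared, reduced mod 4. Use one state per residue: S0 for 0, …, S3 for 3. Reading `q` moves to the next residue; anything else stays put. S3 is accepting.
A 4-state machine:
        p   q  
>  S0   S0  S1 
   S1   S1  S2 
   S2   S2  S3 
 * S3   S3  S0 
(> = start, * = accepting)

start=S0; accept=S3; S0-p>S0; S0-q>S1; S1-p>S1; S1-q>S2; S2-p>S2; S2-q>S3; S3-p>S3; S3-q>S0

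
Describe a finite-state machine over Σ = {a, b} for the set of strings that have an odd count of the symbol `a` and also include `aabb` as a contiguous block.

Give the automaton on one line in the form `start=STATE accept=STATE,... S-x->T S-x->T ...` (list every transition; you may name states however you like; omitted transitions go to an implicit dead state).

start=q0 accept=q9 q0-a->q1 q0-b->q0 q1-a->q2 q1-b->q3 q2-a->q4 q2-b->q5 q3-a->q6 q3-b->q3 q4-a->q2 q4-b->q7 q5-a->q1 q5-b->q8 q6-a->q4 q6-b->q0 q7-a->q6 q7-b->q9 q8-a->q9 q8-b->q8 q9-a->q8 q9-b->q9

Handle the two conditions separately and then intersect. One (2 states) tracks the count of `a`s modulo 2; the other (5 states) tracks whether and how much of `aabb` has been seen. Each combined state is a pair, one component from each; accept when both components accept.
        a   b  
>  q0   q1  q0 
   q1   q2  q3 
   q2   q4  q5 
   q3   q6  q3 
   q4   q2  q7 
   q5   q1  q8 
   q6   q4  q0 
   q7   q6  q9 
   q8   q9  q8 
 * q9   q8  q9 
(> = start, * = accepting)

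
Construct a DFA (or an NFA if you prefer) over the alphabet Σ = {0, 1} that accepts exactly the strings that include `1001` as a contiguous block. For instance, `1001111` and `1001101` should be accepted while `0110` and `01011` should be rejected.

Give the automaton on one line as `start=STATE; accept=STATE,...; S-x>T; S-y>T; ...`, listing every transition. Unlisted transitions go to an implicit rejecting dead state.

start=A; accept=E; A-0>A; A-1>B; B-0>C; B-1>B; C-0>D; C-1>B; D-0>A; D-1>E; E-0>E; E-1>E

Track how much of `1001` has been matched so far: state A is no progress, E is the absorbing accept state reached once `1001` has occurred. Intermediate states record partial matches; on a mismatch, fall back to the longest reusable overlap.
A 5-state machine:
       0  1 
>  A   A  B 
   B   C  B 
   C   D  B 
   D   A  E 
 * E   E  E 
(> = start, * = accepting)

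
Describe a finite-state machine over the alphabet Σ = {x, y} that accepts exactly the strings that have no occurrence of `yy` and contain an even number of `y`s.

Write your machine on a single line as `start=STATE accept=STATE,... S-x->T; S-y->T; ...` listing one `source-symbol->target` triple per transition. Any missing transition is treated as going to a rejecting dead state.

start=q0; accept=q0,q4; q0-x->q0; q0-y->q1; q1-x->q2; q1-y->q3; q2-x->q2; q2-y->q4; q3-x->q3; q3-y->q3; q4-x->q0; q4-y->q3

Run two small machines in parallel and take their product. The first has 3 states tracking partial matches of the forbidden pattern `yy`; the second has 2 states tracking the count of `y`s modulo 2. A product state is a pair (one from each), accepting exactly when both do. Minimizing collapses redundant product states.
5 states suffice.
        x   y  
>* q0   q0  q1 
   q1   q2  q3 
   q2   q2  q4 
   q3   q3  q3 
 * q4   q0  q3 
(> = start, * = accepting)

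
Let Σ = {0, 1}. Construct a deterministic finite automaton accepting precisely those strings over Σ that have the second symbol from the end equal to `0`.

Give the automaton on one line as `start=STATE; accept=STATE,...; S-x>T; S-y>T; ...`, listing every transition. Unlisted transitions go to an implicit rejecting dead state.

A DFA must remember the last 2 symbols (since which symbol is second-to-last isn't known until the input ends). Use one state per possible window of the last ≤2 symbols; accept from those whose window starts with `0`.
With 7 states:
       0  1 
>  A   B  C 
   B   D  E 
   C   F  G 
 * D   D  E 
 * E   F  G 
   F   D  E 
   G   F  G 
(> = start, * = accepting)

start=A; accept=D,E; A-0>B; A-1>C; B-0>D; B-1>E; C-0>F; C-1>G; D-0>D; D-1>E; E-0>F; E-1>G; F-0>D; F-1>E; G-0>F; G-1>G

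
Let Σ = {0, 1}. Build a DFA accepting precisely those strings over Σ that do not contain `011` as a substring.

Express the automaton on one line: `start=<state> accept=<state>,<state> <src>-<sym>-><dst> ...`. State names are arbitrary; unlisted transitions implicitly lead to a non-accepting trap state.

start=q0 accept=q0,q1,q2 q0-0->q1 q0-1->q0 q1-0->q1 q1-1->q2 q2-0->q1 q2-1->q3 q3-0->q3 q3-1->q3

Track partial matches of the forbidden pattern `011`. State q3 is a dead state reached once `011` has occurred; every other state accepts. q0 means no part of `011` is currently matched.
        0   1  
>* q0   q1  q0 
 * q1   q1  q2 
 * q2   q1  q3 
   q3   q3  q3 
(> = start, * = accepting)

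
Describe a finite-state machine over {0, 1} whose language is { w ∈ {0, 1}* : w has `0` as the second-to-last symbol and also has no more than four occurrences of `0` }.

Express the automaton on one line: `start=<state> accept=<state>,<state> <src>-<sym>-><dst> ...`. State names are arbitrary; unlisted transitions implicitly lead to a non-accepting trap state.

start=A accept=C,D,E,F,I,J,N A-0->B A-1->A B-0->C B-1->D C-0->E C-1->F D-0->G D-1->H E-0->I E-1->J F-0->K F-1->L G-0->E G-1->F H-0->G H-1->H I-0->M I-1->N J-0->O J-1->P K-0->I K-1->J L-0->K L-1->L M-0->M M-1->M N-0->M N-1->M O-0->M O-1->N P-0->O P-1->P

Run two small machines in parallel and take their product. One (7 states) tracks the last 2 symbols read; the other (6 states) tracks the count of `0`s, saturating at 5. Each combined state is a pair, one component from each; accept when both components accept. After merging equivalent states the machine shrinks.
16 states suffice.
       0  1 
>  A   B  A 
   B   C  D 
 * C   E  F 
 * D   G  H 
 * E   I  J 
 * F   K  L 
   G   E  F 
   H   G  H 
 * I   M  N 
 * J   O  P 
   K   I  J 
   L   K  L 
   M   M  M 
 * N   M  M 
   O   M  N 
   P   O  P 
(> = start, * = accepting)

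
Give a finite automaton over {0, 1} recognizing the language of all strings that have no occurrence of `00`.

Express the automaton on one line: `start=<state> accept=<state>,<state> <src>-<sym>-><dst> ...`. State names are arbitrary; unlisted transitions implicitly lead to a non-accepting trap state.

start=A accept=A,B A-0->B A-1->A B-0->C B-1->A C-0->C C-1->C

Track partial matches of the forbidden pattern `00`. State C is a dead state reached once `00` has occurred; every other state accepts. A means no part of `00` is currently matched.
       0  1 
>* A   B  A 
 * B   C  A 
   C   C  C 
(> = start, * = accepting)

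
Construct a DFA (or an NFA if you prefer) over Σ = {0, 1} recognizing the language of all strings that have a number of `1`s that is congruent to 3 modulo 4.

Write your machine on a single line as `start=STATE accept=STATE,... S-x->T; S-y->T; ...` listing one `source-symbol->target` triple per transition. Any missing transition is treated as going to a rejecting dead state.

Keep the running count of `1`s modulo 4: each `1` advances along the cycle q0 → q1 → q2 → q3 → q0 while other symbols loop. Accept at q3.
4 states suffice.
        0   1  
>  q0   q0  q1 
   q1   q1  q2 
   q2   q2  q3 
 * q3   q3  q0 
(> = start, * = accepting)

start=q0; accept=q3; q0-0->q0; q0-1->q1; q1-0->q1; q1-1->q2; q2-0->q2; q2-1->q3; q3-0->q3; q3-1->q0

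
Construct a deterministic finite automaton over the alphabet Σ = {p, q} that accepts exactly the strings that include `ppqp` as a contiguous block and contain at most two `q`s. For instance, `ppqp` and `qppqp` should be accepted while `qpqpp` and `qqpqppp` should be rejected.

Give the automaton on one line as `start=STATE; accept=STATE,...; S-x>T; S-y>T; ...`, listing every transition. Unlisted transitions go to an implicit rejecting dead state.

Build one automaton per condition and run them in lockstep. One (5 states) tracks whether and how much of `ppqp` has been seen; the other (4 states) tracks the count of `q`s, saturating at 3. Each combined state is a pair, one component from each; accept when both components accept.
An 18-state machine:
       p  q 
>  A   B  C 
   B   D  C 
   C   E  F 
   D   D  G 
   E   H  F 
   F   I  J 
   G   K  F 
   H   H  L 
   I   M  J 
   J   N  J 
 * K   K  O 
   L   O  J 
   M   M  P 
   N   Q  J 
 * O   O  R 
   P   R  J 
   Q   Q  P 
   R   R  R 
(> = start, * = accepting)

start=A; accept=K,O; A-p>B; A-q>C; B-p>D; B-q>C; C-p>E; C-q>F; D-p>D; D-q>G; E-p>H; E-q>F; F-p>I; F-q>J; G-p>K; G-q>F; H-p>H; H-q>L; I-p>M; I-q>J; J-p>N; J-q>J; K-p>K; K-q>O; L-p>O; L-q>J; M-p>M; M-q>P; N-p>Q; N-q>J; O-p>O; O-q>R; P-p>R; P-q>J; Q-p>Q; Q-q>P; R-p>R; R-q>R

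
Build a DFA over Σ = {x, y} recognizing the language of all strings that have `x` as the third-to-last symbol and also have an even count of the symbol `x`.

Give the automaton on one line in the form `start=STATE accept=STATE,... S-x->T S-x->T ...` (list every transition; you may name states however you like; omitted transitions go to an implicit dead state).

Handle the two conditions separately and then intersect. The first has 15 states tracking the last 3 symbols read; the second has 2 states tracking the count of `x`s modulo 2. A product state is a pair (one from each), accepting exactly when both do. Minimizing collapses redundant product states.
A 12-state machine:
       x  y 
>  A   B  A 
   B   C  D 
   C   E  F 
   D   G  H 
   E   I  D 
 * F   B  J 
 * G   E  K 
   H   L  H 
 * I   E  F 
 * J   B  A 
   K   B  J 
   L   E  K 
(> = start, * = accepting)

start=A accept=F,G,I,J A-x->B A-y->A B-x->C B-y->D C-x->E C-y->F D-x->G D-y->H E-x->I E-y->D F-x->B F-y->J G-x->E G-y->K H-x->L H-y->H I-x->E I-y->F J-x->B J-y->A K-x->B K-y->J L-x->E L-y->K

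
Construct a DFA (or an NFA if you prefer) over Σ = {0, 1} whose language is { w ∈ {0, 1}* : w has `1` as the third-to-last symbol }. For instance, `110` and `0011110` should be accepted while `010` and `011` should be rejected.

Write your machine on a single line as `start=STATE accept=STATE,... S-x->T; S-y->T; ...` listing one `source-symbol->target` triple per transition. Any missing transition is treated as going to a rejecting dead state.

start=s0; accept=s11,s12,s13,s14; s0-0->s1; s0-1->s2; s1-0->s3; s1-1->s4; s2-0->s5; s2-1->s6; s3-0->s7; s3-1->s8; s4-0->s9; s4-1->s10; s5-0->s11; s5-1->s12; s6-0->s13; s6-1->s14; s7-0->s7; s7-1->s8; s8-0->s9; s8-1->s10; s9-0->s11; s9-1->s12; s10-0->s13; s10-1->s14; s11-0->s7; s11-1->s8; s12-0->s9; s12-1->s10; s13-0->s11; s13-1->s12; s14-0->s13; s14-1->s14

Because acceptance depends on a position counted from the end, the machine has to buffer the most recent 3 symbols. Make each state the string of the last up-to-3 symbols read; on input `x` shift the window left and append `x`. Accept when the buffered window has length 3 and begins with `1`.
A 15-state machine:
          0    1  
>  s0     s1   s2 
   s1     s3   s4 
   s2     s5   s6 
   s3     s7   s8 
   s4     s9  s10 
   s5    s11  s12 
   s6    s13  s14 
   s7     s7   s8 
   s8     s9  s10 
   s9    s11  s12 
   s10   s13  s14 
 * s11    s7   s8 
 * s12    s9  s10 
 * s13   s11  s12 
 * s14   s13  s14 
(> = start, * = accepting)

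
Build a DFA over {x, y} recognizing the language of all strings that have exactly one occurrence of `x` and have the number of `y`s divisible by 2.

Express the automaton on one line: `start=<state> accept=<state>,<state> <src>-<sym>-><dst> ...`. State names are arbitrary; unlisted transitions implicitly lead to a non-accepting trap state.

start=S0 accept=S1 S0-x->S1 S0-y->S2 S1-x->S3 S1-y->S4 S2-x->S4 S2-y->S0 S3-x->S3 S3-y->S3 S4-x->S3 S4-y->S1

Run two small machines in parallel and take their product. One (3 states) tracks the count of `x`s, saturating at 2; the other (2 states) tracks the count of `y`s modulo 2. Each combined state is a pair, one component from each; accept when both components accept. Minimizing collapses redundant product states.
        x   y  
>  S0   S1  S2 
 * S1   S3  S4 
   S2   S4  S0 
   S3   S3  S3 
   S4   S3  S1 
(> = start, * = accepting)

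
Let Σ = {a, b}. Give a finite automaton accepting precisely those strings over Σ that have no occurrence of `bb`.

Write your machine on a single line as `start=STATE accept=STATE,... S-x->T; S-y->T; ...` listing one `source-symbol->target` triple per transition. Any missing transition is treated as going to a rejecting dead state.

Track partial matches of the forbidden pattern `bb`. State q2 is a dead state reached once `bb` has occurred; every other state accepts. q0 means no part of `bb` is currently matched.
3 states suffice.
        a   b  
>* q0   q0  q1 
 * q1   q0  q2 
   q2   q2  q2 
(> = start, * = accepting)

start=q0; accept=q0,q1; q0-a->q0; q0-b->q1; q1-a->q0; q1-b->q2; q2-a->q2; q2-b->q2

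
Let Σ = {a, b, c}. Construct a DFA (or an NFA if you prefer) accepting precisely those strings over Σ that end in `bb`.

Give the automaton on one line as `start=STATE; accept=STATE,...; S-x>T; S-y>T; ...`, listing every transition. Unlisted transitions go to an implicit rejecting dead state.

start=q0; accept=q2; q0-a>q0; q0-b>q1; q0-c>q0; q1-a>q0; q1-b>q2; q1-c>q0; q2-a>q0; q2-b>q2; q2-c>q0

Remember how much of `bb` the current input suffix matches. State q0 means no match yet; q1 means the last symbol is `b`; q2 means the last 2 symbols are `bb`. Only q2 accepts. On a mismatch, fall back to the longest proper suffix that is still a prefix of `bb`.
A 3-state machine:
        a   b   c  
>  q0   q0  q1  q0 
   q1   q0  q2  q0 
 * q2   q0  q2  q0 
(> = start, * = accepting)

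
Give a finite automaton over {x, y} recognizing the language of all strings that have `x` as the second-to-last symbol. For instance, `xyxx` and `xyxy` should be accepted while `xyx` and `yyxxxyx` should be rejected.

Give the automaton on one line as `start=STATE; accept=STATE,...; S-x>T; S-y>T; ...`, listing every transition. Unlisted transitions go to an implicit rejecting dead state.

start=A; accept=D,E; A-x>B; A-y>C; B-x>D; B-y>E; C-x>F; C-y>G; D-x>D; D-y>E; E-x>F; E-y>G; F-x>D; F-y>E; G-x>F; G-y>G

A DFA must remember the last 2 symbols (since which symbol is second-to-last isn't known until the input ends). Use one state per possible window of the last ≤2 symbols; accept from those whose window starts with `x`.
With 7 states:
       x  y 
>  A   B  C 
   B   D  E 
   C   F  G 
 * D   D  E 
 * E   F  G 
   F   D  E 
   G   F  G 
(> = start, * = accepting)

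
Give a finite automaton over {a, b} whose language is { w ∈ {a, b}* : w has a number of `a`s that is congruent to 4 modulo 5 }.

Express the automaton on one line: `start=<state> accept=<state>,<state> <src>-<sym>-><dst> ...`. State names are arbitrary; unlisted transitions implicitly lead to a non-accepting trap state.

Keep the running count of `a`s modulo 5: each `a` advances along the cycle s0 → s1 → s2 → s3 → s4 → s0 while other symbols loop. Accept at s4.
A 5-state machine:
        a   b  
>  s0   s1  s0 
   s1   s2  s1 
   s2   s3  s2 
   s3   s4  s3 
 * s4   s0  s4 
(> = start, * = accepting)

start=s0 accept=s4 s0-a->s1 s0-b->s0 s1-a->s2 s1-b->s1 s2-a->s3 s2-b->s2 s3-a->s4 s3-b->s3 s4-a->s0 s4-b->s4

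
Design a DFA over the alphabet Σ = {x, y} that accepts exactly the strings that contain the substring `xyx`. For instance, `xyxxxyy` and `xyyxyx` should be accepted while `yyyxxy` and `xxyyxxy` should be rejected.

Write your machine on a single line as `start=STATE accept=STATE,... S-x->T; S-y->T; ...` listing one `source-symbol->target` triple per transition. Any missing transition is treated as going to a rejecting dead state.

start=A; accept=D; A-x->B; A-y->A; B-x->B; B-y->C; C-x->D; C-y->A; D-x->D; D-y->D

Track how much of `xyx` has been matched so far: state A is no progress, D is the absorbing accept state reached once `xyx` has occurred. Intermediate states record partial matches; on a mismatch, fall back to the longest reusable overlap.
A 4-state machine:
       x  y 
>  A   B  A 
   B   B  C 
   C   D  A 
 * D   D  D 
(> = start, * = accepting)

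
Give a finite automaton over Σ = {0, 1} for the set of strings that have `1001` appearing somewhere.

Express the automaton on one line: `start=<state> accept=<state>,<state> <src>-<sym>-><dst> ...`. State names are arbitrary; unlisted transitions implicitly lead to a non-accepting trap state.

Track how much of `1001` has been matched so far: state q0 is no progress, q4 is the absorbing accept state reached once `1001` has occurred. Intermediate states record partial matches; on a mismatch, fall back to the longest reusable overlap.
5 states suffice.
        0   1  
>  q0   q0  q1 
   q1   q2  q1 
   q2   q3  q1 
   q3   q0  q4 
 * q4   q4  q4 
(> = start, * = accepting)

start=q0 accept=q4 q0-0->q0 q0-1->q1 q1-0->q2 q1-1->q1 q2-0->q3 q2-1->q1 q3-0->q0 q3-1->q4 q4-0->q4 q4-1->q4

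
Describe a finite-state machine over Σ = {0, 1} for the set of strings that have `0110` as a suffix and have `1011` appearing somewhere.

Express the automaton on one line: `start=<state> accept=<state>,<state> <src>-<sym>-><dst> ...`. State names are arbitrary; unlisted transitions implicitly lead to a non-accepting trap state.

Run two small machines in parallel and take their product. One (5 states) tracks how much of the suffix `0110` has currently been matched; the other (5 states) tracks whether and how much of `1011` has been seen. Each combined state is a pair, one component from each; accept when both components accept. Equivalent product states are then merged.
9 states suffice.
        0   1  
>  q0   q0  q1 
   q1   q2  q1 
   q2   q0  q3 
   q3   q2  q4 
   q4   q5  q6 
 * q5   q7  q8 
   q6   q7  q6 
   q7   q7  q8 
   q8   q7  q4 
(> = start, * = accepting)

start=q0 accept=q5 q0-0->q0 q0-1->q1 q1-0->q2 q1-1->q1 q2-0->q0 q2-1->q3 q3-0->q2 q3-1->q4 q4-0->q5 q4-1->q6 q5-0->q7 q5-1->q8 q6-0->q7 q6-1->q6 q7-0->q7 q7-1->q8 q8-0->q7 q8-1->q4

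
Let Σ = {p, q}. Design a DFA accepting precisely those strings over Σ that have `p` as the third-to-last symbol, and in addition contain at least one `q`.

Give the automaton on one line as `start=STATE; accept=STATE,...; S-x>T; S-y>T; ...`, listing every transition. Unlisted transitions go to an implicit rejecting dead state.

start=s0; accept=s6,s7,s8,s10; s0-p>s1; s0-q>s2; s1-p>s3; s1-q>s4; s2-p>s5; s2-q>s2; s3-p>s3; s3-q>s6; s4-p>s7; s4-q>s8; s5-p>s9; s5-q>s4; s6-p>s7; s6-q>s8; s7-p>s9; s7-q>s4; s8-p>s5; s8-q>s2; s9-p>s10; s9-q>s6; s10-p>s10; s10-q>s6

Build one automaton per condition and run them in lockstep. One (15 states) tracks the last 3 symbols read; the other (3 states) tracks the count of `q`s, saturating at 2. Each combined state is a pair, one component from each; accept when both components accept. Equivalent product states are then merged.
With 11 states:
          p    q  
>  s0     s1   s2 
   s1     s3   s4 
   s2     s5   s2 
   s3     s3   s6 
   s4     s7   s8 
   s5     s9   s4 
 * s6     s7   s8 
 * s7     s9   s4 
 * s8     s5   s2 
   s9    s10   s6 
 * s10   s10   s6 
(> = start, * = accepting)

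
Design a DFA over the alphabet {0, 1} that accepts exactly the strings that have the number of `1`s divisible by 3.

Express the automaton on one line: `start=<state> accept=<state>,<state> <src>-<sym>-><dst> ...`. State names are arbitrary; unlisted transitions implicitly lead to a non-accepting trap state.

The only thing that matters is how many `1`s have appeared, reduced mod 3. Use one state per residue: q0 for 0, …, q2 for 2. Reading `1` moves to the next residue; anything else stays put. q0 is accepting.
A 3-state machine:
        0   1  
>* q0   q0  q1 
   q1   q1  q2 
   q2   q2  q0 
(> = start, * = accepting)

start=q0 accept=q0 q0-0->q0 q0-1->q1 q1-0->q1 q1-1->q2 q2-0->q2 q2-1->q0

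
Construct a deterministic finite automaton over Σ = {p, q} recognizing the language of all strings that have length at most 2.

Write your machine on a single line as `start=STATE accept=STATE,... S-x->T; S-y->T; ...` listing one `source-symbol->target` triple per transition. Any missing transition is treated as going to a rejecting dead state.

Count input length up to 3: every symbol moves from s0 toward s3, which means 'more than 2' and absorbs. Accept from {s0, s1, s2}.
A 4-state machine:
        p   q  
>* s0   s1  s1 
 * s1   s2  s2 
 * s2   s3  s3 
   s3   s3  s3 
(> = start, * = accepting)

start=s0; accept=s0,s1,s2; s0-p->s1; s0-q->s1; s1-p->s2; s1-q->s2; s2-p->s3; s2-q->s3; s3-p->s3; s3-q->s3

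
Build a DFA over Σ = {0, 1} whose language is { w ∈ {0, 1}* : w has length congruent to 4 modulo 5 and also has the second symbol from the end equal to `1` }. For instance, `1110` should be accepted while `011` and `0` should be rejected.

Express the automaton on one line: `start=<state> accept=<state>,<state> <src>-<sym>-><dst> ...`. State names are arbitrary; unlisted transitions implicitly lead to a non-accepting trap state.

start=S0 accept=S6 S0-0->S1 S0-1->S1 S1-0->S2 S1-1->S2 S2-0->S3 S2-1->S4 S3-0->S5 S3-1->S5 S4-0->S6 S4-1->S6 S5-0->S0 S5-1->S0 S6-0->S0 S6-1->S0

Handle the two conditions separately and then intersect. The first has 5 states tracking the input length modulo 5; the second has 7 states tracking the last 2 symbols read. A product state is a pair (one from each), accepting exactly when both do. Equivalent product states are then merged.
A 7-state machine:
        0   1  
>  S0   S1  S1 
   S1   S2  S2 
   S2   S3  S4 
   S3   S5  S5 
   S4   S6  S6 
   S5   S0  S0 
 * S6   S0  S0 
(> = start, * = accepting)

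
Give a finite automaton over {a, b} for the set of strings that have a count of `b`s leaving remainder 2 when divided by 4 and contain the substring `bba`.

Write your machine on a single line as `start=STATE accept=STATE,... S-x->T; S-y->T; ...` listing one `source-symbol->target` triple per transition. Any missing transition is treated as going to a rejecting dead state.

start=q0; accept=q5; q0-a->q0; q0-b->q1; q1-a->q2; q1-b->q3; q2-a->q2; q2-b->q4; q3-a->q5; q3-b->q6; q4-a->q7; q4-b->q6; q5-a->q5; q5-b->q8; q6-a->q8; q6-b->q9; q7-a->q7; q7-b->q10; q8-a->q8; q8-b->q11; q9-a->q11; q9-b->q12; q10-a->q13; q10-b->q9; q11-a->q11; q11-b->q14; q12-a->q14; q12-b->q3; q13-a->q13; q13-b->q15; q14-a->q14; q14-b->q5; q15-a->q0; q15-b->q12

Handle the two conditions separately and then intersect. The first has 4 states tracking the count of `b`s modulo 4; the second has 4 states tracking whether and how much of `bba` has been seen. A product state is a pair (one from each), accepting exactly when both do.
A 16-state machine:
          a    b  
>  q0     q0   q1 
   q1     q2   q3 
   q2     q2   q4 
   q3     q5   q6 
   q4     q7   q6 
 * q5     q5   q8 
   q6     q8   q9 
   q7     q7  q10 
   q8     q8  q11 
   q9    q11  q12 
   q10   q13   q9 
   q11   q11  q14 
   q12   q14   q3 
   q13   q13  q15 
   q14   q14   q5 
   q15    q0  q12 
(> = start, * = accepting)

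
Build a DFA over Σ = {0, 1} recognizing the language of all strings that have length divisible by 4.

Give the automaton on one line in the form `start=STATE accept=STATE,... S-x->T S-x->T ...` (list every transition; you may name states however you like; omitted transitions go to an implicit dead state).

start=S0 accept=S0 S0-0->S1 S0-1->S1 S1-0->S2 S1-1->S2 S2-0->S3 S2-1->S3 S3-0->S0 S3-1->S0

Only the length mod 4 matters, so use a 4-cycle: from any state, every input symbol moves to the next state, wrapping S3 back to S0. Mark S0 accepting.
A 4-state machine:
        0   1  
>* S0   S1  S1 
   S1   S2  S2 
   S2   S3  S3 
   S3   S0  S0 
(> = start, * = accepting)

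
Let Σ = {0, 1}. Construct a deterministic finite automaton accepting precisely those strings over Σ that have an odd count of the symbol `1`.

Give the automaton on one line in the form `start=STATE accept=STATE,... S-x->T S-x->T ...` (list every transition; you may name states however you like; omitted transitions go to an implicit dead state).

Keep the running count of `1`s modulo 2: each `1` advances along the cycle q0 → q1 → q0 while other symbols loop. Accept at q1.
2 states suffice.
        0   1  
>  q0   q0  q1 
 * q1   q1  q0 
(> = start, * = accepting)

start=q0 accept=q1 q0-0->q0 q0-1->q1 q1-0->q1 q1-1->q0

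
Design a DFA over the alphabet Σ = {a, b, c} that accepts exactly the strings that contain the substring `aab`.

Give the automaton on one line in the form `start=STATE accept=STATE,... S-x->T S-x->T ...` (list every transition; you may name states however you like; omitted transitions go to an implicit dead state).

start=q0 accept=q3 q0-a->q1 q0-b->q0 q0-c->q0 q1-a->q2 q1-b->q0 q1-c->q0 q2-a->q2 q2-b->q3 q2-c->q0 q3-a->q3 q3-b->q3 q3-c->q3

States q0..q2 record the length of the longest prefix of `aab` that matches the current input suffix. Reaching q3 means `aab` has been seen, and we stay there forever. Accept from q3.
A 4-state machine:
        a   b   c  
>  q0   q1  q0  q0 
   q1   q2  q0  q0 
   q2   q2  q3  q0 
 * q3   q3  q3  q3 
(> = start, * = accepting)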